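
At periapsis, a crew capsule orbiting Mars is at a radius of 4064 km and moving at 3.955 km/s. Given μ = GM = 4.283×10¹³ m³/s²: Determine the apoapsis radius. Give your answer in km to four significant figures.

r_p = 4.064×10⁶ m.
Specific energy ε = v²/2 − μ/r = -2.718×10⁶ J/kg, so a = −μ/(2ε) = 7.879×10⁶ m.
The apsides satisfy r_p + r_a = 2a, so the apoapsis radius is 2a − r_p = 1.169×10⁷ m = 11695 km.

apoapsis radius ≈ 11690 km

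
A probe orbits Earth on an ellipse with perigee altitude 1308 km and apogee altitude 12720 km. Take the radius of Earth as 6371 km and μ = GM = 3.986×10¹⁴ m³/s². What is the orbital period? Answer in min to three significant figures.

T ≈ 257 min

r_p = 6371 + 1308 = 7679.0 km = 7.6790×10⁶ m.
r_a = 6371 + 12720 = 19091 km = 1.9091×10⁷ m.
Semi-major axis a = (r_p + r_a)/2 = (7679.0 + 19091)/2 = 13385 km = 1.338×10⁷ m.
By Kepler's third law T = 2π√(a³/μ) = 2π × 2.453×10³ = 1.541×10⁴ s.
= 256.9 min.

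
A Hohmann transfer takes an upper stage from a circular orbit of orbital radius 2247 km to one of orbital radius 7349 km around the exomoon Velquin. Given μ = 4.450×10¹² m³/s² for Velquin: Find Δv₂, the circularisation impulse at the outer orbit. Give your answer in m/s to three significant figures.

Δv ≈ 246 m/s

r₁ = 2247 km = 2.247×10⁶ m.
r₂ = 7349 km = 7.349×10⁶ m.
Transfer ellipse a_t = (r₁ + r₂)/2 = 4.798×10⁶ m.
At r₁: circular v_c1 = √(μ/r₁) = 1407 m/s; transfer-periapsis v_p = √[μ(2/r₁ − 1/a_t)] = 1742 m/s.
At r₂: circular v_c2 = √(μ/r₂) = 778.2 m/s; transfer-apoapsis v_a = √[μ(2/r₂ − 1/a_t)] = 532.5 m/s.
Δv₂ = v_c2 − v_a = 245.6 m/s.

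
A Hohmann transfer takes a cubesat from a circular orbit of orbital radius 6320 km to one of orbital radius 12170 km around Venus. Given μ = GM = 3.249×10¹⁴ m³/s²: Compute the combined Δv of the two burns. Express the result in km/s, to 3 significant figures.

r₁ = 6320 km = 6.320×10⁶ m.
r₂ = 12170 km = 1.217×10⁷ m.
Transfer ellipse a_t = (r₁ + r₂)/2 = 9.245×10⁶ m.
At r₁: circular v_c1 = √(μ/r₁) = 7170 m/s; transfer-periapsis v_p = √[μ(2/r₁ − 1/a_t)] = 8226 m/s.
Δv₁ = v_p − v_c1 = 1056 m/s.
At r₂: circular v_c2 = √(μ/r₂) = 5167 m/s; transfer-apoapsis v_a = √[μ(2/r₂ − 1/a_t)] = 4272 m/s.
Δv₂ = v_c2 − v_a = 894.9 m/s.
Total Δv = Δv₁ + Δv₂ = 1951 m/s = 1.951 km/s.

Δv_total ≈ 1.95 km/s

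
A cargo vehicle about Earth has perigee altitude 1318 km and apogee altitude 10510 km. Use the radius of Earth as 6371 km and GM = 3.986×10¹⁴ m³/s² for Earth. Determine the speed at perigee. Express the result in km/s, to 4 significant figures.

r_p = 6371 + 1318 = 7689.0 km = 7.6890×10⁶ m.
r_a = 6371 + 10510 = 16881 km = 1.6881×10⁷ m.
Semi-major axis a = (r_p + r_a)/2 = 12285 km = 1.228×10⁷ m.
Vis-viva: v² = μ(2/r − 1/a) = 3.986×10¹⁴ × (2.601×10⁻⁷ − 8.140×10⁻⁸) = 7.123×10⁷ m²/s².
v = 8440 m/s = 8.440 km/s.

v ≈ 8.440 km/s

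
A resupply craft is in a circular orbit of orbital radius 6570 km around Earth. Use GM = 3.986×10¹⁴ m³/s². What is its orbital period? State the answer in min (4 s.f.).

r = 6570 km = 6.570×10⁶ m.
Kepler's third law: T = 2π√(r³/μ) = 2π√((6.570×10⁶)³ / 3.986×10¹⁴).
r³/μ = 7.115×10⁵ s², so T = 2π × 8.435×10² = 5.300×10³ s.
Converting: 5.300×10³ s ÷ 60.00 = 88.33 min.

T ≈ 88.33 min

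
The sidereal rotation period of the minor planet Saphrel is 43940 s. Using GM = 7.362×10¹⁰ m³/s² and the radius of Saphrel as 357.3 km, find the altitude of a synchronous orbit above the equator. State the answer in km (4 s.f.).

A synchronous orbit has period T, so by Kepler's third law a = (μT²/4π²)^(1/3).
μT²/4π² = 7.362×10¹⁰ × (4.394×10⁴)² / 39.48 = 3.600×10¹⁸ m³.
a = 1.533×10⁶ m = 1532.7 km.
Altitude h = a − R = 1532.7 − 357.3 = 1175.4 km.

h_sync ≈ 1175 km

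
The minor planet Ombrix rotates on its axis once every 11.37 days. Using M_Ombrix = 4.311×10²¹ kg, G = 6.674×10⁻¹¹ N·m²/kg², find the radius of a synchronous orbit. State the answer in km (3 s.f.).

r_sync ≈ 19200 km

μ = GM = 6.674×10⁻¹¹ × 4.311×10²¹ = 2.877×10¹¹ m³/s².
T = 11.37 days = 9.824×10⁵ s.
A synchronous orbit has period T, so by Kepler's third law a = (μT²/4π²)^(1/3).
μT²/4π² = 2.877×10¹¹ × (9.824×10⁵)² / 39.48 = 7.033×10²¹ m³.
a = 1.916×10⁷ m = 19160 km.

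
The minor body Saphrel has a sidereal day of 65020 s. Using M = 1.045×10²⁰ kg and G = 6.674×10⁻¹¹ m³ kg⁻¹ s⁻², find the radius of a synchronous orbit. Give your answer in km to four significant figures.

r_sync ≈ 907.3 km

μ = GM = 6.674×10⁻¹¹ × 1.045×10²⁰ = 6.974×10⁹ m³/s².
A synchronous orbit has period T, so by Kepler's third law a = (μT²/4π²)^(1/3).
μT²/4π² = 6.974×10⁹ × (6.502×10⁴)² / 39.48 = 7.469×10¹⁷ m³.
a = 9.073×10⁵ m = 907.29 km.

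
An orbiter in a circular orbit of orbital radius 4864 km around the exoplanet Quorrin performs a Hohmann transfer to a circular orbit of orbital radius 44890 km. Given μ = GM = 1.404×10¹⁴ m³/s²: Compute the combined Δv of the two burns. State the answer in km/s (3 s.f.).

Δv_total ≈ 2.83 km/s

r₁ = 4864 km = 4.864×10⁶ m.
r₂ = 44890 km = 4.489×10⁷ m.
Transfer ellipse a_t = (r₁ + r₂)/2 = 2.488×10⁷ m.
At r₁: circular v_c1 = √(μ/r₁) = 5373 m/s; transfer-periapsis v_p = √[μ(2/r₁ − 1/a_t)] = 7217 m/s.
Δv₁ = v_p − v_c1 = 1844 m/s.
At r₂: circular v_c2 = √(μ/r₂) = 1769 m/s; transfer-apoapsis v_a = √[μ(2/r₂ − 1/a_t)] = 782.0 m/s.
Δv₂ = v_c2 − v_a = 986.5 m/s.
Total Δv = Δv₁ + Δv₂ = 2831 m/s = 2.831 km/s.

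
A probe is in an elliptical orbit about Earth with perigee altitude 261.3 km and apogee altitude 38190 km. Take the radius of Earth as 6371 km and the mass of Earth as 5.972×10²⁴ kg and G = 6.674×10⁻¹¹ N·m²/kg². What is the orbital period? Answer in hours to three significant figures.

μ = GM = 6.674×10⁻¹¹ × 5.972×10²⁴ = 3.986×10¹⁴ m³/s².
r_p = 6371 + 261.3 = 6632.3 km = 6.6323×10⁶ m.
r_a = 6371 + 38190 = 44561 km = 4.4561×10⁷ m.
Semi-major axis a = (r_p + r_a)/2 = (6632.3 + 44561)/2 = 25597 km = 2.560×10⁷ m.
By Kepler's third law T = 2π√(a³/μ) = 2π × 6.487×10³ = 4.076×10⁴ s.
= 11.32 hours.

T ≈ 11.3 hours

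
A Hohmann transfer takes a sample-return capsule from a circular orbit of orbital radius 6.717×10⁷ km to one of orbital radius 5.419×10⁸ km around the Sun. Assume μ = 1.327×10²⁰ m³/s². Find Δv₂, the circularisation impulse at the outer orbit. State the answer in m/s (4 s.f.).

Δv ≈ 8299 m/s

r₁ = 6.717×10⁷ km = 6.717×10¹⁰ m.
r₂ = 5.419×10⁸ km = 5.419×10¹¹ m.
Transfer ellipse a_t = (r₁ + r₂)/2 = 3.045×10¹¹ m.
At r₁: circular v_c1 = √(μ/r₁) = 44450 m/s; transfer-perihelion v_p = √[μ(2/r₁ − 1/a_t)] = 59290 m/s.
At r₂: circular v_c2 = √(μ/r₂) = 15650 m/s; transfer-aphelion v_a = √[μ(2/r₂ − 1/a_t)] = 7349 m/s.
Δv₂ = v_c2 − v_a = 8299 m/s.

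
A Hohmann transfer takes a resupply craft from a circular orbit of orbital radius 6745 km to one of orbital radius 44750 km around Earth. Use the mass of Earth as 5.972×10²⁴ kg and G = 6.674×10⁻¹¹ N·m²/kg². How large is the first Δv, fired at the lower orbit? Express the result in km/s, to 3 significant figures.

μ = GM = 6.674×10⁻¹¹ × 5.972×10²⁴ = 3.986×10¹⁴ m³/s².
r₁ = 6745 km = 6.745×10⁶ m.
r₂ = 44750 km = 4.475×10⁷ m.
Transfer ellipse a_t = (r₁ + r₂)/2 = 2.575×10⁷ m.
At r₁: circular v_c1 = √(μ/r₁) = 7687 m/s; transfer-perigee v_p = √[μ(2/r₁ − 1/a_t)] = 10130 m/s.
Δv₁ = v_p − v_c1 = 2447 m/s.
= 2.447 km/s.

Δv ≈ 2.45 km/s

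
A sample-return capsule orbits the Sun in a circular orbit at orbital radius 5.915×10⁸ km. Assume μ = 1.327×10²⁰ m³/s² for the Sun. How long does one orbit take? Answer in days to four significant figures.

T ≈ 2872 days

r = 5.915×10⁸ km = 5.915×10¹¹ m.
Kepler's third law: T = 2π√(r³/μ) = 2π√((5.915×10¹¹)³ / 1.327×10²⁰).
r³/μ = 1.560×10¹⁵ s², so T = 2π × 3.949×10⁷ = 2.481×10⁸ s.
Converting: 2.481×10⁸ s ÷ 86400 = 2872 days.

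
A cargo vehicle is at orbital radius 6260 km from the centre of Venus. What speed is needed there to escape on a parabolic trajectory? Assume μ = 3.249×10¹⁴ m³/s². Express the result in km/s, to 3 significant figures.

r = 6260 km = 6.260×10⁶ m.
Escape speed v_esc = √(2μ/r) = √(2 × 3.249×10¹⁴ / 6.260×10⁶) = √(1.038×10⁸) = 10190 m/s.
= 10.19 km/s.

v_esc ≈ 10.2 km/s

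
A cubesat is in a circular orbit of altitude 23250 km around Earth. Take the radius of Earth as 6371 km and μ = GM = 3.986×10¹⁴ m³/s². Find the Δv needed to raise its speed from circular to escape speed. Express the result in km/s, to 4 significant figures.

r = 6371 + 23250 = 29621 km = 2.9621×10⁷ m.
Circular speed v_c = √(μ/r) = 3668 m/s.
Escape speed v_esc = √(2μ/r) = √2 × v_c = 5188 m/s.
Δv = v_esc − v_c = 1519 m/s = 1.519 km/s.

Δv ≈ 1.519 km/s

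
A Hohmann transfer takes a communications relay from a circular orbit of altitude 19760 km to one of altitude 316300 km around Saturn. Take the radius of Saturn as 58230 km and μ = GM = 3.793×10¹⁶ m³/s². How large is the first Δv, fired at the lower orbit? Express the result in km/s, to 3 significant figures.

Δv ≈ 6.32 km/s

r₁ = 58230 + 19760 = 77990 km = 7.7990×10⁷ m.
r₂ = 58230 + 316300 = 374530 km = 3.7453×10⁸ m.
Transfer ellipse a_t = (r₁ + r₂)/2 = 2.263×10⁸ m.
At r₁: circular v_c1 = √(μ/r₁) = 22050 m/s; transfer-perikrone v_p = √[μ(2/r₁ − 1/a_t)] = 28370 m/s.
Δv₁ = v_p − v_c1 = 6320 m/s.
= 6.320 km/s.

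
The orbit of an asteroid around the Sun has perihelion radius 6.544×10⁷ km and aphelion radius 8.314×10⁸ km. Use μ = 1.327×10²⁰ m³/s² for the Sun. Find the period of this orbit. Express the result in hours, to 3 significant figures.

Semi-major axis a = (r_p + r_a)/2 = (6.5440×10⁷ + 8.3140×10⁸)/2 = 4.4842×10⁸ km = 4.484×10¹¹ m.
By Kepler's third law T = 2π√(a³/μ) = 2π × 2.607×10⁷ = 1.638×10⁸ s.
= 45500 hours.

T ≈ 45500 hours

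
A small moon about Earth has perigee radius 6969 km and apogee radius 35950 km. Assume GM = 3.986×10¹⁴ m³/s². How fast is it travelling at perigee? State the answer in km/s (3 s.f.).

v ≈ 9.79 km/s

Semi-major axis a = (r_p + r_a)/2 = 21460 km = 2.146×10⁷ m.
Vis-viva: v² = μ(2/r − 1/a) = 3.986×10¹⁴ × (2.870×10⁻⁷ − 4.660×10⁻⁸) = 9.582×10⁷ m²/s².
v = 9789 m/s = 9.789 km/s.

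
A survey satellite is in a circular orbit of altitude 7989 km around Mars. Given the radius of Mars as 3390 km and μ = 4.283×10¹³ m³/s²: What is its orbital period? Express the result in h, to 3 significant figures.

r = 3390 + 7989 = 11379 km = 1.1379×10⁷ m.
Kepler's third law: T = 2π√(r³/μ) = 2π√((1.138×10⁷)³ / 4.283×10¹³).
r³/μ = 3.440×10⁷ s², so T = 2π × 5.865×10³ = 3.685×10⁴ s.
Converting: 3.685×10⁴ s ÷ 3600 = 10.24 h.

T ≈ 10.2 h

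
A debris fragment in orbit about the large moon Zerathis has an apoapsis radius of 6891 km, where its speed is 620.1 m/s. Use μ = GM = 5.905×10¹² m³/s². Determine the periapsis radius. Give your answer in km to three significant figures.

periapsis radius ≈ 1990 km

r_a = 6.891×10⁶ m.
Specific energy ε = v²/2 − μ/r = -6.647×10⁵ J/kg, so a = −μ/(2ε) = 4.442×10⁶ m.
The apsides satisfy r_p + r_a = 2a, so the periapsis radius is 2a − r_a = 1.993×10⁶ m = 1993.3 km.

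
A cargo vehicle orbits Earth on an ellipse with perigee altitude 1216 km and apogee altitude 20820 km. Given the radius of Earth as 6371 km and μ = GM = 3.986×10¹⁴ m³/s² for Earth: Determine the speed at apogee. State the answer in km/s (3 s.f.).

v ≈ 2.53 km/s

r_p = 6371 + 1216 = 7587.0 km = 7.5870×10⁶ m.
r_a = 6371 + 20820 = 27191 km = 2.7191×10⁷ m.
Semi-major axis a = (r_p + r_a)/2 = 17389 km = 1.739×10⁷ m.
Vis-viva: v² = μ(2/r − 1/a) = 3.986×10¹⁴ × (7.355×10⁻⁸ − 5.751×10⁻⁸) = 6.396×10⁶ m²/s².
v = 2529 m/s = 2.529 km/s.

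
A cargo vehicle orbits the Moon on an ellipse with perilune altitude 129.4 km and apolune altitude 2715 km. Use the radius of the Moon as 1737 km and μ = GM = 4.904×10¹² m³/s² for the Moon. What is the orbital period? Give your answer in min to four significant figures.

T ≈ 265.5 min

r_p = 1737 + 129.4 = 1866.4 km = 1.8664×10⁶ m.
r_a = 1737 + 2715 = 4452.0 km = 4.4520×10⁶ m.
Semi-major axis a = (r_p + r_a)/2 = (1866.4 + 4452.0)/2 = 3159.2 km = 3.159×10⁶ m.
By Kepler's third law T = 2π√(a³/μ) = 2π × 2.536×10³ = 1.593×10⁴ s.
= 265.5 min.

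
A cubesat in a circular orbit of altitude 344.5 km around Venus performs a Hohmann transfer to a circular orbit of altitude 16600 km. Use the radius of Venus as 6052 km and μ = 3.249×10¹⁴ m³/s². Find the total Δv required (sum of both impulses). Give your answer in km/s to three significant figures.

r₁ = 6052 + 344.5 = 6396.5 km = 6.3965×10⁶ m.
r₂ = 6052 + 16600 = 22652 km = 2.2652×10⁷ m.
Transfer ellipse a_t = (r₁ + r₂)/2 = 1.452×10⁷ m.
At r₁: circular v_c1 = √(μ/r₁) = 7127 m/s; transfer-periapsis v_p = √[μ(2/r₁ − 1/a_t)] = 8900 m/s.
Δv₁ = v_p − v_c1 = 1773 m/s.
At r₂: circular v_c2 = √(μ/r₂) = 3787 m/s; transfer-apoapsis v_a = √[μ(2/r₂ − 1/a_t)] = 2513 m/s.
Δv₂ = v_c2 − v_a = 1274 m/s.
Total Δv = Δv₁ + Δv₂ = 3047 m/s = 3.047 km/s.

Δv_total ≈ 3.05 km/s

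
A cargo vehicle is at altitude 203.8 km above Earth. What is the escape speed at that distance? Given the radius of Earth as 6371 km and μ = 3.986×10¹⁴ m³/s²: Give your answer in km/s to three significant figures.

r = 6371 + 203.8 = 6574.8 km = 6.5748×10⁶ m.
Escape speed v_esc = √(2μ/r) = √(2 × 3.986×10¹⁴ / 6.575×10⁶) = √(1.213×10⁸) = 11010 m/s.
= 11.01 km/s.

v_esc ≈ 11.0 km/s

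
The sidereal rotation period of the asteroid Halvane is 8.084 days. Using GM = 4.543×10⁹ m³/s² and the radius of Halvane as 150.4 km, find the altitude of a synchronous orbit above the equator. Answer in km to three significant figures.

T = 8.084 days = 6.985×10⁵ s.
A synchronous orbit has period T, so by Kepler's third law a = (μT²/4π²)^(1/3).
μT²/4π² = 4.543×10⁹ × (6.985×10⁵)² / 39.48 = 5.614×10¹⁹ m³.
a = 3.829×10⁶ m = 3829.0 km.
Altitude h = a − R = 3829.0 − 150.4 = 3678.6 km.

h_sync ≈ 3680 km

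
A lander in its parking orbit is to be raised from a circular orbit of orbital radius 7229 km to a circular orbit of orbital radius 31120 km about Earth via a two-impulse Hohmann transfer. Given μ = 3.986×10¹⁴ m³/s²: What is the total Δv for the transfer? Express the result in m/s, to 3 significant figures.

Δv_total ≈ 3420 m/s

r₁ = 7229 km = 7.229×10⁶ m.
r₂ = 31120 km = 3.112×10⁷ m.
Transfer ellipse a_t = (r₁ + r₂)/2 = 1.917×10⁷ m.
At r₁: circular v_c1 = √(μ/r₁) = 7426 m/s; transfer-perigee v_p = √[μ(2/r₁ − 1/a_t)] = 9460 m/s.
Δv₁ = v_p − v_c1 = 2034 m/s.
At r₂: circular v_c2 = √(μ/r₂) = 3579 m/s; transfer-apogee v_a = √[μ(2/r₂ − 1/a_t)] = 2197 m/s.
Δv₂ = v_c2 − v_a = 1381 m/s.
Total Δv = Δv₁ + Δv₂ = 3416 m/s.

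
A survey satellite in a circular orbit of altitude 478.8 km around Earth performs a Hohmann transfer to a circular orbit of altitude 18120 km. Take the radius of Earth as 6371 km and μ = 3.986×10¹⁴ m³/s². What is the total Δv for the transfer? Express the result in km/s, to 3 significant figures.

Δv_total ≈ 3.28 km/s

r₁ = 6371 + 478.8 = 6849.8 km = 6.8498×10⁶ m.
r₂ = 6371 + 18120 = 24491 km = 2.4491×10⁷ m.
Transfer ellipse a_t = (r₁ + r₂)/2 = 1.567×10⁷ m.
At r₁: circular v_c1 = √(μ/r₁) = 7628 m/s; transfer-perigee v_p = √[μ(2/r₁ − 1/a_t)] = 9537 m/s.
Δv₁ = v_p − v_c1 = 1908 m/s.
At r₂: circular v_c2 = √(μ/r₂) = 4034 m/s; transfer-apogee v_a = √[μ(2/r₂ − 1/a_t)] = 2667 m/s.
Δv₂ = v_c2 − v_a = 1367 m/s.
Total Δv = Δv₁ + Δv₂ = 3275 m/s = 3.275 km/s.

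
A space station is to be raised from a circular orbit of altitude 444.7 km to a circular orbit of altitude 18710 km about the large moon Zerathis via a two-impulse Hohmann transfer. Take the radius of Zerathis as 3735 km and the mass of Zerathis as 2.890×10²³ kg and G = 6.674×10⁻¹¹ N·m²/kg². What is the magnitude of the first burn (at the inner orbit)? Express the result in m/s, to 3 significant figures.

Δv ≈ 641 m/s

μ = GM = 6.674×10⁻¹¹ × 2.890×10²³ = 1.929×10¹³ m³/s².
r₁ = 3735 + 444.7 = 4179.7 km = 4.1797×10⁶ m.
r₂ = 3735 + 18710 = 22445 km = 2.2445×10⁷ m.
Transfer ellipse a_t = (r₁ + r₂)/2 = 1.331×10⁷ m.
At r₁: circular v_c1 = √(μ/r₁) = 2148 m/s; transfer-periapsis v_p = √[μ(2/r₁ − 1/a_t)] = 2789 m/s.
Δv₁ = v_p − v_c1 = 641.2 m/s.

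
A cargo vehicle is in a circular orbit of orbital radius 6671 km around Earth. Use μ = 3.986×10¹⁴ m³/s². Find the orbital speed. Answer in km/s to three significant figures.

r = 6671 km = 6.671×10⁶ m.
For a circular orbit v = √(μ/r) = √(3.986×10¹⁴ / 6.671×10⁶) = √(5.975×10⁷) = 7730 m/s.
That is 7.730 km/s.

v ≈ 7.73 km/s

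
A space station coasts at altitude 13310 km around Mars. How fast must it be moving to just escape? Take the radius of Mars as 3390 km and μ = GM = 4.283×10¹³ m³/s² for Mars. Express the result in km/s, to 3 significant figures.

r = 3390 + 13310 = 16700 km = 1.6700×10⁷ m.
Escape speed v_esc = √(2μ/r) = √(2 × 4.283×10¹³ / 1.670×10⁷) = √(5.129×10⁶) = 2265 m/s.
= 2.265 km/s.

v_esc ≈ 2.26 km/s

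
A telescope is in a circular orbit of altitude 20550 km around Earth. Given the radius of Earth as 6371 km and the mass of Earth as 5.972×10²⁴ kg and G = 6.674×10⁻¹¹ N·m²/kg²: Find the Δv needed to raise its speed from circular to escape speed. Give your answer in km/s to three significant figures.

Δv ≈ 1.59 km/s

μ = GM = 6.674×10⁻¹¹ × 5.972×10²⁴ = 3.986×10¹⁴ m³/s².
r = 6371 + 20550 = 26921 km = 2.6921×10⁷ m.
Circular speed v_c = √(μ/r) = 3848 m/s.
Escape speed v_esc = √(2μ/r) = √2 × v_c = 5442 m/s.
Δv = v_esc − v_c = 1594 m/s = 1.594 km/s.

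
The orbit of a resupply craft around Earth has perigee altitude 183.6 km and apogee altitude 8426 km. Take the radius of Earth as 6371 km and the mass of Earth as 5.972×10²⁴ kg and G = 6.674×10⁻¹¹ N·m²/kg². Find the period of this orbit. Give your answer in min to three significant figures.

T ≈ 183 min

μ = GM = 6.674×10⁻¹¹ × 5.972×10²⁴ = 3.986×10¹⁴ m³/s².
r_p = 6371 + 183.6 = 6554.6 km = 6.5546×10⁶ m.
r_a = 6371 + 8426 = 14797 km = 1.4797×10⁷ m.
Semi-major axis a = (r_p + r_a)/2 = (6554.6 + 14797)/2 = 10676 km = 1.068×10⁷ m.
By Kepler's third law T = 2π√(a³/μ) = 2π × 1.747×10³ = 1.098×10⁴ s.
= 183.0 min.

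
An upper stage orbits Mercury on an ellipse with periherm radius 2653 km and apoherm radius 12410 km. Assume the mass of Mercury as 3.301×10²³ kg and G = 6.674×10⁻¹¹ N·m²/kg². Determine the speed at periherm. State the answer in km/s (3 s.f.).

μ = GM = 6.674×10⁻¹¹ × 3.301×10²³ = 2.203×10¹³ m³/s².
Semi-major axis a = (r_p + r_a)/2 = 7531.5 km = 7.532×10⁶ m.
Vis-viva: v² = μ(2/r − 1/a) = 2.203×10¹³ × (7.539×10⁻⁷ − 1.328×10⁻⁷) = 1.368×10⁷ m²/s².
v = 3699 m/s = 3.699 km/s.

v ≈ 3.70 km/s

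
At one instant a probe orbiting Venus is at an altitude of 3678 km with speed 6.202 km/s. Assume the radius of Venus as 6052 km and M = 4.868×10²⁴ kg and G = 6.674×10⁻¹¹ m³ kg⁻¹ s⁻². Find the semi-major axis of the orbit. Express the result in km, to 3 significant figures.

μ = GM = 6.674×10⁻¹¹ × 4.868×10²⁴ = 3.249×10¹⁴ m³/s².
r = 6052 + 3678 = 9730.0 km = 9.730×10⁶ m.
Vis-viva rearranged: 1/a = 2/r − v²/μ = 2.055×10⁻⁷ − 1.184×10⁻⁷ = 8.716×10⁻⁸ m⁻¹.
a = 1.147×10⁷ m = 11474 km.

a ≈ 11500 km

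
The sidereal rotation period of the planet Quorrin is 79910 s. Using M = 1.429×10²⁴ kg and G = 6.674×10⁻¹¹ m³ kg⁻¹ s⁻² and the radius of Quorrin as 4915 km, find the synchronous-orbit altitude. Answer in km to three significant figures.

μ = GM = 6.674×10⁻¹¹ × 1.429×10²⁴ = 9.537×10¹³ m³/s².
A synchronous orbit has period T, so by Kepler's third law a = (μT²/4π²)^(1/3).
μT²/4π² = 9.537×10¹³ × (7.991×10⁴)² / 39.48 = 1.543×10²² m³.
a = 2.489×10⁷ m = 24894 km.
Altitude h = a − R = 24894 − 4915 = 19979 km.

h_sync ≈ 20000 km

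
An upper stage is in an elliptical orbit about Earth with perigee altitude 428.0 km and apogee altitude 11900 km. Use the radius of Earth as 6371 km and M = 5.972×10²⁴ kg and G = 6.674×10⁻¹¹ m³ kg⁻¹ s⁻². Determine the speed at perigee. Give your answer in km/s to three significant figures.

v ≈ 9.24 km/s

μ = GM = 6.674×10⁻¹¹ × 5.972×10²⁴ = 3.986×10¹⁴ m³/s².
r_p = 6371 + 428.0 = 6799.0 km = 6.7990×10⁶ m.
r_a = 6371 + 11900 = 18271 km = 1.8271×10⁷ m.
Semi-major axis a = (r_p + r_a)/2 = 12535 km = 1.254×10⁷ m.
Vis-viva: v² = μ(2/r − 1/a) = 3.986×10¹⁴ × (2.942×10⁻⁷ − 7.978×10⁻⁸) = 8.545×10⁷ m²/s².
v = 9244 m/s = 9.244 km/s.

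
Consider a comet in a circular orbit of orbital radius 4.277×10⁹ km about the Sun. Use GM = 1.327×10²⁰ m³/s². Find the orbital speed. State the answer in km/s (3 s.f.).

v ≈ 5.57 km/s

r = 4.277×10⁹ km = 4.277×10¹² m.
For a circular orbit v = √(μ/r) = √(1.327×10²⁰ / 4.277×10¹²) = √(3.103×10⁷) = 5570 m/s.
That is 5.570 km/s.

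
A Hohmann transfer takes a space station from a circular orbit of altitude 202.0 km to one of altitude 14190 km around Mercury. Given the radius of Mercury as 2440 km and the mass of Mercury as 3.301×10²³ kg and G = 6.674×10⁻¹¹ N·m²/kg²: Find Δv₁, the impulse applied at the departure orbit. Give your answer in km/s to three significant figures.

μ = GM = 6.674×10⁻¹¹ × 3.301×10²³ = 2.203×10¹³ m³/s².
r₁ = 2440 + 202.0 = 2642.0 km = 2.6420×10⁶ m.
r₂ = 2440 + 14190 = 16630 km = 1.6630×10⁷ m.
Transfer ellipse a_t = (r₁ + r₂)/2 = 9.636×10⁶ m.
At r₁: circular v_c1 = √(μ/r₁) = 2888 m/s; transfer-periherm v_p = √[μ(2/r₁ − 1/a_t)] = 3794 m/s.
Δv₁ = v_p − v_c1 = 905.9 m/s.
= 0.9059 km/s.

Δv ≈ 0.906 km/s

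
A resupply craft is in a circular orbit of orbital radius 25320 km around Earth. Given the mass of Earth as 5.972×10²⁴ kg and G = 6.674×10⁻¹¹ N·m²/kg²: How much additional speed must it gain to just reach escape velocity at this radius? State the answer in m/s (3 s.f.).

μ = GM = 6.674×10⁻¹¹ × 5.972×10²⁴ = 3.986×10¹⁴ m³/s².
r = 25320 km = 2.532×10⁷ m.
Circular speed v_c = √(μ/r) = 3968 m/s.
Escape speed v_esc = √(2μ/r) = √2 × v_c = 5611 m/s.
Δv = v_esc − v_c = 1643 m/s.

Δv ≈ 1640 m/s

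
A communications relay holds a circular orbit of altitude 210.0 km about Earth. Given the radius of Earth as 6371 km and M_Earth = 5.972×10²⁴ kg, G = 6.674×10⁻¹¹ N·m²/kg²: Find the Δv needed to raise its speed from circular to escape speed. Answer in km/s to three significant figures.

μ = GM = 6.674×10⁻¹¹ × 5.972×10²⁴ = 3.986×10¹⁴ m³/s².
r = 6371 + 210.0 = 6581.0 km = 6.5810×10⁶ m.
Circular speed v_c = √(μ/r) = 7782 m/s.
Escape speed v_esc = √(2μ/r) = √2 × v_c = 11010 m/s.
Δv = v_esc − v_c = 3224 m/s = 3.224 km/s.

Δv ≈ 3.22 km/s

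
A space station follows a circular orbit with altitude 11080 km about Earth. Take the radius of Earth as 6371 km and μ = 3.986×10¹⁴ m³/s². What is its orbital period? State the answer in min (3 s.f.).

T ≈ 382 min

r = 6371 + 11080 = 17451 km = 1.7451×10⁷ m.
Kepler's third law: T = 2π√(r³/μ) = 2π√((1.745×10⁷)³ / 3.986×10¹⁴).
r³/μ = 1.333×10⁷ s², so T = 2π × 3.651×10³ = 2.294×10⁴ s.
Converting: 2.294×10⁴ s ÷ 60.00 = 382.4 min.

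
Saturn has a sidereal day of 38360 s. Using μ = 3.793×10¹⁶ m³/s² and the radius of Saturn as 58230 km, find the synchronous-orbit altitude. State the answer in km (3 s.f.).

A synchronous orbit has period T, so by Kepler's third law a = (μT²/4π²)^(1/3).
μT²/4π² = 3.793×10¹⁶ × (3.836×10⁴)² / 39.48 = 1.414×10²⁴ m³.
a = 1.122×10⁸ m = 1.1223×10⁵ km.
Altitude h = a − R = 1.1223×10⁵ − 58230 = 54005 km.

h_sync ≈ 54000 km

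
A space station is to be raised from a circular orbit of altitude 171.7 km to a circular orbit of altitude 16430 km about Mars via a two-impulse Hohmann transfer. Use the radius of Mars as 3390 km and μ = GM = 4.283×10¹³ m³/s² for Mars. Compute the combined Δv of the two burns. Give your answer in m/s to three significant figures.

r₁ = 3390 + 171.7 = 3561.7 km = 3.5617×10⁶ m.
r₂ = 3390 + 16430 = 19820 km = 1.9820×10⁷ m.
Transfer ellipse a_t = (r₁ + r₂)/2 = 1.169×10⁷ m.
At r₁: circular v_c1 = √(μ/r₁) = 3468 m/s; transfer-periapsis v_p = √[μ(2/r₁ − 1/a_t)] = 4515 m/s.
Δv₁ = v_p − v_c1 = 1047 m/s.
At r₂: circular v_c2 = √(μ/r₂) = 1470 m/s; transfer-apoapsis v_a = √[μ(2/r₂ − 1/a_t)] = 811.4 m/s.
Δv₂ = v_c2 − v_a = 658.6 m/s.
Total Δv = Δv₁ + Δv₂ = 1706 m/s.

Δv_total ≈ 1710 m/s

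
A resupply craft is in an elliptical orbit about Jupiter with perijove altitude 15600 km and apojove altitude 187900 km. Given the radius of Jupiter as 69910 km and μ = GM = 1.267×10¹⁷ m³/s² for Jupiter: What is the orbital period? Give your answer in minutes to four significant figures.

r_p = 69910 + 15600 = 85510 km = 8.5510×10⁷ m.
r_a = 69910 + 187900 = 257810 km = 2.5781×10⁸ m.
Semi-major axis a = (r_p + r_a)/2 = (85510 + 2.5781×10⁵)/2 = 1.7166×10⁵ km = 1.717×10⁸ m.
By Kepler's third law T = 2π√(a³/μ) = 2π × 6.319×10³ = 3.970×10⁴ s.
= 661.7 minutes.

T ≈ 661.7 minutes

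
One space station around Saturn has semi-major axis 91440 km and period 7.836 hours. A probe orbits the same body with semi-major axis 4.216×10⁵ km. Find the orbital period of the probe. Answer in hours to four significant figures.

Kepler's third law: T² ∝ a³, so T₂ = T₁ (a₂/a₁)^(3/2).
a₂/a₁ = 4.611, (a₂/a₁)^(3/2) = 9.900.
T₂ = 7.836 × 9.900 = 77.58 hours.

T₂ ≈ 77.58 hours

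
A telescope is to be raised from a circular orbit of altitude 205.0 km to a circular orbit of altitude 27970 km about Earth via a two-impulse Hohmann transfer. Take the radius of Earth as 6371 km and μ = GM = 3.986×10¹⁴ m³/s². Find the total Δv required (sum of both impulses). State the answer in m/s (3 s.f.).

Δv_total ≈ 3780 m/s

r₁ = 6371 + 205.0 = 6576.0 km = 6.5760×10⁶ m.
r₂ = 6371 + 27970 = 34341 km = 3.4341×10⁷ m.
Transfer ellipse a_t = (r₁ + r₂)/2 = 2.046×10⁷ m.
At r₁: circular v_c1 = √(μ/r₁) = 7786 m/s; transfer-perigee v_p = √[μ(2/r₁ − 1/a_t)] = 10090 m/s.
Δv₁ = v_p − v_c1 = 2301 m/s.
At r₂: circular v_c2 = √(μ/r₂) = 3407 m/s; transfer-apogee v_a = √[μ(2/r₂ − 1/a_t)] = 1932 m/s.
Δv₂ = v_c2 − v_a = 1475 m/s.
Total Δv = Δv₁ + Δv₂ = 3777 m/s.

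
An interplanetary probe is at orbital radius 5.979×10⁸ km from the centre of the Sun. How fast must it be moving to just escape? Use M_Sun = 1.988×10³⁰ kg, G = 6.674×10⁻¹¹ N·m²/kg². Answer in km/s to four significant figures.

v_esc ≈ 21.07 km/s

μ = GM = 6.674×10⁻¹¹ × 1.988×10³⁰ = 1.327×10²⁰ m³/s².
r = 5.979×10⁸ km = 5.979×10¹¹ m.
Escape speed v_esc = √(2μ/r) = √(2 × 1.327×10²⁰ / 5.979×10¹¹) = √(4.438×10⁸) = 21070 m/s.
= 21.07 km/s.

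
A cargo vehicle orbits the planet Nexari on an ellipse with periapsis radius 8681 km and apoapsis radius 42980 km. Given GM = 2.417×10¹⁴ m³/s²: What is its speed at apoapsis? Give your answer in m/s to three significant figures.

Semi-major axis a = (r_p + r_a)/2 = 25830 km = 2.583×10⁷ m.
Vis-viva: v² = μ(2/r − 1/a) = 2.417×10¹⁴ × (4.653×10⁻⁸ − 3.871×10⁻⁸) = 1.890×10⁶ m²/s².
v = 1375 m/s.

v ≈ 1370 m/s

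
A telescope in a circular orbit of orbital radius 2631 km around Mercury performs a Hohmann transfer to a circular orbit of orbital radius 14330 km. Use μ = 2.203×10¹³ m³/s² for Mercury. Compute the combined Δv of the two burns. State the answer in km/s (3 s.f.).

r₁ = 2631 km = 2.631×10⁶ m.
r₂ = 14330 km = 1.433×10⁷ m.
Transfer ellipse a_t = (r₁ + r₂)/2 = 8.480×10⁶ m.
At r₁: circular v_c1 = √(μ/r₁) = 2894 m/s; transfer-periherm v_p = √[μ(2/r₁ − 1/a_t)] = 3761 m/s.
Δv₁ = v_p − v_c1 = 867.8 m/s.
At r₂: circular v_c2 = √(μ/r₂) = 1240 m/s; transfer-apoherm v_a = √[μ(2/r₂ − 1/a_t)] = 690.6 m/s.
Δv₂ = v_c2 − v_a = 549.3 m/s.
Total Δv = Δv₁ + Δv₂ = 1417 m/s = 1.417 km/s.

Δv_total ≈ 1.42 km/s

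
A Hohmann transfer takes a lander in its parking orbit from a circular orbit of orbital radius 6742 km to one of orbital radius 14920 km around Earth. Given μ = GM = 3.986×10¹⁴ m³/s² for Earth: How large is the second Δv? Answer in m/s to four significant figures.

r₁ = 6742 km = 6.742×10⁶ m.
r₂ = 14920 km = 1.492×10⁷ m.
Transfer ellipse a_t = (r₁ + r₂)/2 = 1.083×10⁷ m.
At r₁: circular v_c1 = √(μ/r₁) = 7689 m/s; transfer-perigee v_p = √[μ(2/r₁ − 1/a_t)] = 9025 m/s.
At r₂: circular v_c2 = √(μ/r₂) = 5169 m/s; transfer-apogee v_a = √[μ(2/r₂ − 1/a_t)] = 4078 m/s.
Δv₂ = v_c2 − v_a = 1091 m/s.

Δv ≈ 1091 m/s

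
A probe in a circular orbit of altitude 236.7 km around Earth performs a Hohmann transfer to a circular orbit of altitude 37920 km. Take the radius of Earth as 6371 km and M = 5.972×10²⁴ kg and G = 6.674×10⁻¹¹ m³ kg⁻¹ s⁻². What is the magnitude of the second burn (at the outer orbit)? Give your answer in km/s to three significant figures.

Δv ≈ 1.47 km/s

μ = GM = 6.674×10⁻¹¹ × 5.972×10²⁴ = 3.986×10¹⁴ m³/s².
r₁ = 6371 + 236.7 = 6607.7 km = 6.6077×10⁶ m.
r₂ = 6371 + 37920 = 44291 km = 4.4291×10⁷ m.
Transfer ellipse a_t = (r₁ + r₂)/2 = 2.545×10⁷ m.
At r₁: circular v_c1 = √(μ/r₁) = 7767 m/s; transfer-perigee v_p = √[μ(2/r₁ − 1/a_t)] = 10250 m/s.
At r₂: circular v_c2 = √(μ/r₂) = 3000 m/s; transfer-apogee v_a = √[μ(2/r₂ − 1/a_t)] = 1529 m/s.
Δv₂ = v_c2 − v_a = 1471 m/s.
= 1.471 km/s.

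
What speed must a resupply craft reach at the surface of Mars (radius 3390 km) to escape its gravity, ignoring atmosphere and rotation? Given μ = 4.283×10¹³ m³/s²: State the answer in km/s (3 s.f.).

r = R = 3.390×10⁶ m.
Escape speed v_esc = √(2μ/r) = √(2 × 4.283×10¹³ / 3.390×10⁶) = √(2.527×10⁷) = 5027 m/s.
= 5.027 km/s.

v_esc ≈ 5.03 km/s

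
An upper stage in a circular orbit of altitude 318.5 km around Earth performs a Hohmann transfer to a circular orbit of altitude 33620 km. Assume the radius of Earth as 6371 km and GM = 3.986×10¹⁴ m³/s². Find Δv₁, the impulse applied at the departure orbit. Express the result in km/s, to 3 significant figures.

Δv ≈ 2.38 km/s

r₁ = 6371 + 318.5 = 6689.5 km = 6.6895×10⁶ m.
r₂ = 6371 + 33620 = 39991 km = 3.9991×10⁷ m.
Transfer ellipse a_t = (r₁ + r₂)/2 = 2.334×10⁷ m.
At r₁: circular v_c1 = √(μ/r₁) = 7719 m/s; transfer-perigee v_p = √[μ(2/r₁ − 1/a_t)] = 10100 m/s.
Δv₁ = v_p − v_c1 = 2385 m/s.
= 2.385 km/s.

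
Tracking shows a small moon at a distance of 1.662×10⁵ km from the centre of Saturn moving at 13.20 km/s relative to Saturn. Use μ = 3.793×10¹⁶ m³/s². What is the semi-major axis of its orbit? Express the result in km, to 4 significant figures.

r = 1.662×10⁸ m.
Vis-viva rearranged: 1/a = 2/r − v²/μ = 1.203×10⁻⁸ − 4.594×10⁻⁹ = 7.440×10⁻⁹ m⁻¹.
a = 1.344×10⁸ m = 1.3441×10⁵ km.

a ≈ 1.344×10⁵ km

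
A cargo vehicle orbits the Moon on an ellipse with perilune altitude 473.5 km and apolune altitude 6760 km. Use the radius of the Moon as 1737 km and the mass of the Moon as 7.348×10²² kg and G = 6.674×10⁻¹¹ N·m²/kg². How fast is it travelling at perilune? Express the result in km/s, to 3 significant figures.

μ = GM = 6.674×10⁻¹¹ × 7.348×10²² = 4.904×10¹² m³/s².
r_p = 1737 + 473.5 = 2210.5 km = 2.2105×10⁶ m.
r_a = 1737 + 6760 = 8497.0 km = 8.4970×10⁶ m.
Semi-major axis a = (r_p + r_a)/2 = 5353.8 km = 5.354×10⁶ m.
Vis-viva: v² = μ(2/r − 1/a) = 4.904×10¹² × (9.048×10⁻⁷ − 1.868×10⁻⁷) = 3.521×10⁶ m²/s².
v = 1876 m/s = 1.876 km/s.

v ≈ 1.88 km/s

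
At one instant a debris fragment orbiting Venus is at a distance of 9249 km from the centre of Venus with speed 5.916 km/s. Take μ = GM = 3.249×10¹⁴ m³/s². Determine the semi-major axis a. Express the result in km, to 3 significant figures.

a ≈ 9220 km

r = 9.249×10⁶ m.
Specific orbital energy ε = v²/2 − μ/r = (5916)²/2 − 3.249×10¹⁴/9.249×10⁶ = -1.763×10⁷ J/kg.
Since ε = −μ/(2a), a = −μ/(2ε) = 9.215×10⁶ m = 9215.1 km.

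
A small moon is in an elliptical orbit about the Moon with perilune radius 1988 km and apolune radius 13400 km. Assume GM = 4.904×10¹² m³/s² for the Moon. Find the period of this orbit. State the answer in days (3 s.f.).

T ≈ 0.701 days

Semi-major axis a = (r_p + r_a)/2 = (1988.0 + 13400)/2 = 7694.0 km = 7.694×10⁶ m.
By Kepler's third law T = 2π√(a³/μ) = 2π × 9.637×10³ = 6.055×10⁴ s.
= 0.7008 days.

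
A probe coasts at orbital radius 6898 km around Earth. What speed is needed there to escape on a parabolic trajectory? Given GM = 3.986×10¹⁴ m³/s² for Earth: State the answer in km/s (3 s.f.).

r = 6898 km = 6.898×10⁶ m.
Escape speed v_esc = √(2μ/r) = √(2 × 3.986×10¹⁴ / 6.898×10⁶) = √(1.156×10⁸) = 10750 m/s.
= 10.75 km/s.

v_esc ≈ 10.8 km/s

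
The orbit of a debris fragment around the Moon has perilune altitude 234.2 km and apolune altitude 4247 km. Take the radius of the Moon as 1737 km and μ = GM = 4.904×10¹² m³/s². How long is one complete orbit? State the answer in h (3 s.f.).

r_p = 1737 + 234.2 = 1971.2 km = 1.9712×10⁶ m.
r_a = 1737 + 4247 = 5984.0 km = 5.9840×10⁶ m.
Semi-major axis a = (r_p + r_a)/2 = (1971.2 + 5984.0)/2 = 3977.6 km = 3.978×10⁶ m.
By Kepler's third law T = 2π√(a³/μ) = 2π × 3.582×10³ = 2.251×10⁴ s.
= 6.252 h.

T ≈ 6.25 h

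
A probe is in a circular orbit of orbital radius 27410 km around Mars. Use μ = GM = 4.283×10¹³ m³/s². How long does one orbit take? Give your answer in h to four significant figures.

T ≈ 38.27 h

r = 27410 km = 2.741×10⁷ m.
Kepler's third law: T = 2π√(r³/μ) = 2π√((2.741×10⁷)³ / 4.283×10¹³).
r³/μ = 4.808×10⁸ s², so T = 2π × 2.193×10⁴ = 1.378×10⁵ s.
Converting: 1.378×10⁵ s ÷ 3600 = 38.27 h.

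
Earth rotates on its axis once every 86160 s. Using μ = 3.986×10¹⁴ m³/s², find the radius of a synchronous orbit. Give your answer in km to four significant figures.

A synchronous orbit has period T, so by Kepler's third law a = (μT²/4π²)^(1/3).
μT²/4π² = 3.986×10¹⁴ × (8.616×10⁴)² / 39.48 = 7.495×10²² m³.
a = 4.216×10⁷ m = 42163 km.

r_sync ≈ 42160 km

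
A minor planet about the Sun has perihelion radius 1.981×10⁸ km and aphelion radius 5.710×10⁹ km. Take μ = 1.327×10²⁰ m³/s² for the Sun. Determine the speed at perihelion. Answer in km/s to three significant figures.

Semi-major axis a = (r_p + r_a)/2 = 2.9540×10⁹ km = 2.954×10¹² m.
Vis-viva: v² = μ(2/r − 1/a) = 1.327×10²⁰ × (1.010×10⁻¹¹ − 3.385×10⁻¹³) = 1.295×10⁹ m²/s².
v = 35980 m/s = 35.98 km/s.

v ≈ 36.0 km/s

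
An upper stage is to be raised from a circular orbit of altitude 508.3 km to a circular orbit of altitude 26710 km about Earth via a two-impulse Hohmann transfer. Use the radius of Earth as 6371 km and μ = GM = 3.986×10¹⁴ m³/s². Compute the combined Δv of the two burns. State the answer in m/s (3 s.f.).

Δv_total ≈ 3620 m/s

r₁ = 6371 + 508.3 = 6879.3 km = 6.8793×10⁶ m.
r₂ = 6371 + 26710 = 33081 km = 3.3081×10⁷ m.
Transfer ellipse a_t = (r₁ + r₂)/2 = 1.998×10⁷ m.
At r₁: circular v_c1 = √(μ/r₁) = 7612 m/s; transfer-perigee v_p = √[μ(2/r₁ − 1/a_t)] = 9795 m/s.
Δv₁ = v_p − v_c1 = 2183 m/s.
At r₂: circular v_c2 = √(μ/r₂) = 3471 m/s; transfer-apogee v_a = √[μ(2/r₂ − 1/a_t)] = 2037 m/s.
Δv₂ = v_c2 − v_a = 1434 m/s.
Total Δv = Δv₁ + Δv₂ = 3617 m/s.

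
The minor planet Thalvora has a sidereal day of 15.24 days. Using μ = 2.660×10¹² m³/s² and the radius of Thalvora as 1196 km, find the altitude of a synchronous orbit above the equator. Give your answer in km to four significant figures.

T = 15.24 days = 1.317×10⁶ s.
A synchronous orbit has period T, so by Kepler's third law a = (μT²/4π²)^(1/3).
μT²/4π² = 2.660×10¹² × (1.317×10⁶)² / 39.48 = 1.168×10²³ m³.
a = 4.888×10⁷ m = 48885 km.
Altitude h = a − R = 48885 − 1196 = 47689 km.

h_sync ≈ 47690 km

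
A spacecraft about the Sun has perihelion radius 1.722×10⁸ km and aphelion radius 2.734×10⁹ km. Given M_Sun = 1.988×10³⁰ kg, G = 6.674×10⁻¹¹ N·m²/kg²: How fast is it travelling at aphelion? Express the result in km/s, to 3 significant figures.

μ = GM = 6.674×10⁻¹¹ × 1.988×10³⁰ = 1.327×10²⁰ m³/s².
Semi-major axis a = (r_p + r_a)/2 = 1.4531×10⁹ km = 1.453×10¹² m.
Vis-viva: v² = μ(2/r − 1/a) = 1.327×10²⁰ × (7.315×10⁻¹³ − 6.882×10⁻¹³) = 5.751×10⁶ m²/s².
v = 2398 m/s = 2.398 km/s.

v ≈ 2.40 km/s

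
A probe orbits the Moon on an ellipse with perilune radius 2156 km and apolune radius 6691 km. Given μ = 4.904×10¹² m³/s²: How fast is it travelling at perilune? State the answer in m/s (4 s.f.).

v ≈ 1855 m/s

Semi-major axis a = (r_p + r_a)/2 = 4423.5 km = 4.424×10⁶ m.
Vis-viva: v² = μ(2/r − 1/a) = 4.904×10¹² × (9.276×10⁻⁷ − 2.261×10⁻⁷) = 3.441×10⁶ m²/s².
v = 1855 m/s.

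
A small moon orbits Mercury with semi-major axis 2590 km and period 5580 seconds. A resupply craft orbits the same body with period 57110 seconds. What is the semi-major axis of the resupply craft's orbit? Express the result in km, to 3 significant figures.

Kepler's third law: a³ ∝ T², so a₂ = a₁ (T₂/T₁)^(2/3).
T₂/T₁ = 10.23, (T₂/T₁)^(2/3) = 4.714.
a₂ = 2590 × 4.714 = 12210 km.

a₂ ≈ 12200 km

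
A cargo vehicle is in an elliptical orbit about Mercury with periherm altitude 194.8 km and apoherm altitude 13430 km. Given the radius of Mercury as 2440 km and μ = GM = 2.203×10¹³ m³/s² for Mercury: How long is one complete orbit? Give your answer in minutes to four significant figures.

T ≈ 627.9 minutes

r_p = 2440 + 194.8 = 2634.8 km = 2.6348×10⁶ m.
r_a = 2440 + 13430 = 15870 km = 1.5870×10⁷ m.
Semi-major axis a = (r_p + r_a)/2 = (2634.8 + 15870)/2 = 9252.4 km = 9.252×10⁶ m.
By Kepler's third law T = 2π√(a³/μ) = 2π × 5.996×10³ = 3.768×10⁴ s.
= 627.9 minutes.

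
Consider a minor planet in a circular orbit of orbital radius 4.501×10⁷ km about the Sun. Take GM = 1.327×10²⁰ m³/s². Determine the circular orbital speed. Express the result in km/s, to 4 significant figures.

v ≈ 54.30 km/s

r = 4.501×10⁷ km = 4.501×10¹⁰ m.
For a circular orbit v = √(μ/r) = √(1.327×10²⁰ / 4.501×10¹⁰) = √(2.948×10⁹) = 54300 m/s.
That is 54.30 km/s.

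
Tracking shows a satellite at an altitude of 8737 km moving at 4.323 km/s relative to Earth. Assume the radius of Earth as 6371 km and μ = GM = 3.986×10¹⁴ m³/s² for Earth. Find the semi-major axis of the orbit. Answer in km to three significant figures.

r = 6371 + 8737 = 15108 km = 1.511×10⁷ m.
Specific orbital energy ε = v²/2 − μ/r = (4323)²/2 − 3.986×10¹⁴/1.511×10⁷ = -1.704×10⁷ J/kg.
Since ε = −μ/(2a), a = −μ/(2ε) = 1.170×10⁷ m = 11697 km.

a ≈ 11700 km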